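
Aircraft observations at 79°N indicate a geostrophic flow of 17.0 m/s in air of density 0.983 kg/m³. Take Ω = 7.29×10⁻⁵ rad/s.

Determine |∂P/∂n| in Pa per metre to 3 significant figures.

2.39×10⁻³ Pa/m

Coriolis parameter at 79°N:
f = 2Ω sin φ = 2 × 7.29×10⁻⁵ × sin 79° = 1.43×10⁻⁴ s⁻¹
Geostrophic balance rearranged: |∂P/∂n| = f ρ V_g
|∂P/∂n| = 1.43×10⁻⁴ × 0.983 × 17.0 = 2.39×10⁻³ Pa/m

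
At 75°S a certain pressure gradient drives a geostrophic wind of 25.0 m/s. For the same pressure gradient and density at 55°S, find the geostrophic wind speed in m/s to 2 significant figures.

29 m/s

With the same pressure gradient and density, V_g ∝ 1/f ∝ 1/sin φ.
V₂ = V₁ · sin φ₁ / sin φ₂ = 25.0 × sin 75° / sin 55°
V₂ = 25.0 × 0.9659/0.8192 = 29 m/s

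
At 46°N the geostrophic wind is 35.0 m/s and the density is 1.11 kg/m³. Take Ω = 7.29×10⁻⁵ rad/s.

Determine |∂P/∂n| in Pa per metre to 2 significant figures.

4.1×10⁻³ Pa/m

Coriolis parameter at 46°N:
f = 2Ω sin φ = 2 × 7.29×10⁻⁵ × sin 46° = 1.05×10⁻⁴ s⁻¹
Geostrophic balance rearranged: |∂P/∂n| = f ρ V_g
|∂P/∂n| = 1.05×10⁻⁴ × 1.11 × 35.0 = 4.07×10⁻³ Pa/m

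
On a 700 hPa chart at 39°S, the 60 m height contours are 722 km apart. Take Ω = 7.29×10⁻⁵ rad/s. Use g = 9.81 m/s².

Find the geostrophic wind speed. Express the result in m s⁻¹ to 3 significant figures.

8.88 m s⁻¹

Coriolis parameter at 39°S:
f = 2Ω sin φ = 2 × 7.29×10⁻⁵ × sin 39° = 9.18×10⁻⁵ s⁻¹
Height gradient: |∂Z/∂n| = 60 m / 722000 m = 8.31×10⁻⁵
On a pressure surface, geostrophic balance gives V_g = (g/f)|∂Z/∂n|:
V_g = 9.81 × 8.31×10⁻⁵ / 9.18×10⁻⁵ = 8.88 m/s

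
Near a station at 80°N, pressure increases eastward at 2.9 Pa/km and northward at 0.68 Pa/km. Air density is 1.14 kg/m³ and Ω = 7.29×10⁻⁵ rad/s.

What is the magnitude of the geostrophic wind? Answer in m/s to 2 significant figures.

18 m/s

Coriolis parameter at 80°N:
f = 2Ω sin φ = 2 × 7.29×10⁻⁵ × sin 80° = 1.44×10⁻⁴ s⁻¹
Component geostrophic relations (x east, y north):
u_g = −(1/(fρ)) ∂P/∂y,  v_g = (1/(fρ)) ∂P/∂x
u_g = −(0.68×10⁻³)/(1.44×10⁻⁴ × 1.14) = −4.15 m/s;  v_g = (2.9×10⁻³)/(1.44×10⁻⁴ × 1.14) = 17.7 m/s
|V_g| = √(u_g² + v_g²) = 18.2 m/s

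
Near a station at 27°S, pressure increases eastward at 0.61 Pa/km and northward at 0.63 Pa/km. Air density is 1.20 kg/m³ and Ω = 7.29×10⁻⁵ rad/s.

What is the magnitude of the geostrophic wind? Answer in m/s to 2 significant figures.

Coriolis parameter at 27°S:
f = 2Ω sin φ = 2 × 7.29×10⁻⁵ × sin 27° = 6.62×10⁻⁵ s⁻¹
In the Southern Hemisphere f is negative: f = −6.62×10⁻⁵ s⁻¹.
Component geostrophic relations (x east, y north):
u_g = −(1/(fρ)) ∂P/∂y,  v_g = (1/(fρ)) ∂P/∂x
u_g = −(0.63×10⁻³)/(−6.62×10⁻⁵ × 1.20) = 7.93 m/s;  v_g = (0.61×10⁻³)/(−6.62×10⁻⁵ × 1.20) = −7.68 m/s
|V_g| = √(u_g² + v_g²) = 11.0 m/s

11 m/s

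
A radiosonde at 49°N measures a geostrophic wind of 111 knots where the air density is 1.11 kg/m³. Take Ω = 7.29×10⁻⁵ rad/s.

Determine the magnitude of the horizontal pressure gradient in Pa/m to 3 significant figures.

Coriolis parameter at 49°N:
f = 2Ω sin φ = 2 × 7.29×10⁻⁵ × sin 49° = 1.10×10⁻⁴ s⁻¹
Wind speed in SI: 111 knots = 57.1 m/s
Geostrophic balance rearranged: |∂P/∂n| = f ρ V_g
|∂P/∂n| = 1.10×10⁻⁴ × 1.11 × 57.1 = 6.97×10⁻³ Pa/m

6.97×10⁻³ Pa/m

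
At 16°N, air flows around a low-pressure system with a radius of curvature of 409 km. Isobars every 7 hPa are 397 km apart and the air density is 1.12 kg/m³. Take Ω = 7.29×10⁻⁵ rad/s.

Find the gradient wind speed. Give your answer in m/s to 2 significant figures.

Coriolis parameter at 16°N:
f = 2Ω sin φ = 2 × 7.29×10⁻⁵ × sin 16° = 4.02×10⁻⁵ s⁻¹
Pressure gradient: |∂P/∂n| = 700 Pa / 397000 m = 1.76×10⁻³ Pa/m
Geostrophic speed: V_g = |∂P/∂n|/(fρ) = 1.76×10⁻³/(4.02×10⁻⁵ × 1.12) = 39.2 m/s
Around a low, centrifugal force acts outward with Coriolis, so pressure-gradient force balances both:
(1/ρ)|∂P/∂n| = fV + V²/R  →  V² + fR·V − fR·V_g = 0
With fR = 4.02×10⁻⁵ × 409×10³ m = 16.4 m/s:
V = [−fR + √((fR)² + 4 fR V_g)]/2 = [−16.4 + √(16.4² + 4×16.4×39.2)]/2 = 18.5 m/s
Subgeostrophic (V < V_g = 39.2 m/s), as expected around a low.

18 m/s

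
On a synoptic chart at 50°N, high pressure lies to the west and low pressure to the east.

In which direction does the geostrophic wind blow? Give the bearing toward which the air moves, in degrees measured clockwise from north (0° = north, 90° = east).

180°

The pressure-gradient force points toward the east (bearing 090°).
Geostrophic balance: in the Northern Hemisphere the Coriolis force deflects motion to the right, so the geostrophic wind blows 90° to the right of the pressure-gradient force (low pressure on the left).
Rotating 090° by 90° clockwise gives 180° — the wind blows toward the south.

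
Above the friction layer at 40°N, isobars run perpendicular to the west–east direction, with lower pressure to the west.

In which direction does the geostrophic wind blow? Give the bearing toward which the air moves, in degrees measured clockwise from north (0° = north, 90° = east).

The pressure-gradient force points toward the west (bearing 270°).
Geostrophic balance: in the Northern Hemisphere the Coriolis force deflects motion to the right, so the geostrophic wind blows 90° to the right of the pressure-gradient force (low pressure on the left).
Rotating 270° by 90° clockwise gives 000° — the wind blows toward the north.

000°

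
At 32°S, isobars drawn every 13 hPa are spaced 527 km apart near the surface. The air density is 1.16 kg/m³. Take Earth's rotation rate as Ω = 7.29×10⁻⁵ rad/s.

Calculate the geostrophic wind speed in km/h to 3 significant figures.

99.1 km/h

Coriolis parameter at 32°S:
f = 2Ω sin φ = 2 × 7.29×10⁻⁵ × sin 32° = 7.73×10⁻⁵ s⁻¹
Pressure gradient: |∂P/∂n| = 1300 Pa / 527000 m = 2.47×10⁻³ Pa/m
Geostrophic balance (pressure-gradient force = Coriolis force):
V_g = (1/(fρ)) |∂P/∂n| = 2.47×10⁻³ / (7.73×10⁻⁵ × 1.16) = 27.5 m/s
Converting: 27.5 m/s × 3.6 = 99.1 km/h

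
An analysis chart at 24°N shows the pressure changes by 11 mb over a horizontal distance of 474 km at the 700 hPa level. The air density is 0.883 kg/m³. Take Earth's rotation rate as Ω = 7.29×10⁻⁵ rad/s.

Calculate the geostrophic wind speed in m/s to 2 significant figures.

44 m/s

Coriolis parameter at 24°N:
f = 2Ω sin φ = 2 × 7.29×10⁻⁵ × sin 24° = 5.93×10⁻⁵ s⁻¹
Pressure gradient: |∂P/∂n| = 1100 Pa / 474000 m = 2.32×10⁻³ Pa/m
Geostrophic balance (pressure-gradient force = Coriolis force):
V_g = (1/(fρ)) |∂P/∂n| = 2.32×10⁻³ / (5.93×10⁻⁵ × 0.883) = 44.3 m/s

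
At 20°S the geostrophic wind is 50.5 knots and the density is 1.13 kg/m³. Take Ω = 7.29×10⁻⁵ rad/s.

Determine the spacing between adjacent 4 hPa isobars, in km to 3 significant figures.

273 km

Coriolis parameter at 20°S:
f = 2Ω sin φ = 2 × 7.29×10⁻⁵ × sin 20° = 4.99×10⁻⁵ s⁻¹
Wind speed in SI: 50.5 knots = 26.0 m/s
Geostrophic balance rearranged: |∂P/∂n| = f ρ V_g
|∂P/∂n| = 4.99×10⁻⁵ × 1.13 × 26.0 = 1.46×10⁻³ Pa/m
Isobar spacing: Δn = ΔP/|∂P/∂n| = 400 Pa / 1.46×10⁻³ Pa/m = 273239 m ≈ 273 km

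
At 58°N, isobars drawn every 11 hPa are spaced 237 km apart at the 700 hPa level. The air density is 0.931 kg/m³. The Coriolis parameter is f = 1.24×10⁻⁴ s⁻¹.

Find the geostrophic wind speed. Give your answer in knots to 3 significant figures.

78.2 knots

Pressure gradient: |∂P/∂n| = 1100 Pa / 237000 m = 4.64×10⁻³ Pa/m
Geostrophic balance (pressure-gradient force = Coriolis force):
V_g = (1/(fρ)) |∂P/∂n| = 4.64×10⁻³ / (1.24×10⁻⁴ × 0.931) = 40.2 m/s
Converting: 40.2 m/s × 1.944 = 78.2 knots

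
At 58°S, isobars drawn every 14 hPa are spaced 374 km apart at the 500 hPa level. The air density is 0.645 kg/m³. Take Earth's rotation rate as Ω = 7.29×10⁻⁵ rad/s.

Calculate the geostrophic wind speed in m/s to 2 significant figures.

Coriolis parameter at 58°S:
f = 2Ω sin φ = 2 × 7.29×10⁻⁵ × sin 58° = 1.24×10⁻⁴ s⁻¹
Pressure gradient: |∂P/∂n| = 1400 Pa / 374000 m = 3.74×10⁻³ Pa/m
Geostrophic balance (pressure-gradient force = Coriolis force):
V_g = (1/(fρ)) |∂P/∂n| = 3.74×10⁻³ / (1.24×10⁻⁴ × 0.645) = 46.9 m/s

47 m/s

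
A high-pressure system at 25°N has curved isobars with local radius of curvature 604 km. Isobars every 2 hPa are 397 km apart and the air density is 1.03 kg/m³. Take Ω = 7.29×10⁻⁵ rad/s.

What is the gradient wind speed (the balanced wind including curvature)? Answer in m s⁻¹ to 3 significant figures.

Coriolis parameter at 25°N:
f = 2Ω sin φ = 2 × 7.29×10⁻⁵ × sin 25° = 6.16×10⁻⁵ s⁻¹
Pressure gradient: |∂P/∂n| = 200 Pa / 397000 m = 5.04×10⁻⁴ Pa/m
Geostrophic speed: V_g = |∂P/∂n|/(fρ) = 5.04×10⁻⁴/(6.16×10⁻⁵ × 1.03) = 7.94 m/s
Around a high, pressure-gradient force acts outward with centrifugal, so Coriolis balances both:
fV = (1/ρ)|∂P/∂n| + V²/R  →  V² − fR·V + fR·V_g = 0
With fR = 6.16×10⁻⁵ × 604×10³ m = 37.2 m/s:
V = [fR − √((fR)² − 4 fR V_g)]/2 = [37.2 − √(37.2² − 4×37.2×7.94)]/2 = 11.5 m/s
Supergeostrophic (V > V_g = 7.94 m/s), as expected around a high.

11.5 m s⁻¹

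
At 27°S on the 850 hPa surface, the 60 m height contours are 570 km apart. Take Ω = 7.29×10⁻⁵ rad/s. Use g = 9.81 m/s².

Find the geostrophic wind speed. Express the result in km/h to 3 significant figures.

56.2 km/h

Coriolis parameter at 27°S:
f = 2Ω sin φ = 2 × 7.29×10⁻⁵ × sin 27° = 6.62×10⁻⁵ s⁻¹
Height gradient: |∂Z/∂n| = 60 m / 570000 m = 1.05×10⁻⁴
On a pressure surface, geostrophic balance gives V_g = (g/f)|∂Z/∂n|:
V_g = 9.81 × 1.05×10⁻⁴ / 6.62×10⁻⁵ = 15.6 m/s
Converting: 15.6 m/s × 3.6 = 56.2 km/h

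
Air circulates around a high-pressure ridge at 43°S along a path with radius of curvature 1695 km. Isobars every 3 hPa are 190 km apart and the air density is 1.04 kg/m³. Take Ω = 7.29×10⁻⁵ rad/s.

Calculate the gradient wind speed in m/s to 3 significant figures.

17.0 m/s

Coriolis parameter at 43°S:
f = 2Ω sin φ = 2 × 7.29×10⁻⁵ × sin 43° = 9.94×10⁻⁵ s⁻¹
Pressure gradient: |∂P/∂n| = 300 Pa / 190000 m = 1.58×10⁻³ Pa/m
Geostrophic speed: V_g = |∂P/∂n|/(fρ) = 1.58×10⁻³/(9.94×10⁻⁵ × 1.04) = 15.3 m/s
Around a high, pressure-gradient force acts outward with centrifugal, so Coriolis balances both:
fV = (1/ρ)|∂P/∂n| + V²/R  →  V² − fR·V + fR·V_g = 0
With fR = 9.94×10⁻⁵ × 1695×10³ m = 169 m/s:
V = [fR − √((fR)² − 4 fR V_g)]/2 = [169 − √(169² − 4×169×15.3)]/2 = 17 m/s
Supergeostrophic (V > V_g = 15.3 m/s), as expected around a high.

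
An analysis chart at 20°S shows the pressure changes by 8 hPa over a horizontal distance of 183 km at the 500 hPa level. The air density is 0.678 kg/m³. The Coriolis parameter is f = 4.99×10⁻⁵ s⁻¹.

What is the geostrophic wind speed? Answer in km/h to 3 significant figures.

Pressure gradient: |∂P/∂n| = 800 Pa / 183000 m = 4.37×10⁻³ Pa/m
Geostrophic balance (pressure-gradient force = Coriolis force):
V_g = (1/(fρ)) |∂P/∂n| = 4.37×10⁻³ / (4.99×10⁻⁵ × 0.678) = 129 m/s
Converting: 129 m/s × 3.6 = 465 km/h

465 km/h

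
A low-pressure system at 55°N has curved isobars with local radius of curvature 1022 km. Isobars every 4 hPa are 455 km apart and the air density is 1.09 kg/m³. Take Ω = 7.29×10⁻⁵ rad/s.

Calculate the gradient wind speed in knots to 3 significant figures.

Coriolis parameter at 55°N:
f = 2Ω sin φ = 2 × 7.29×10⁻⁵ × sin 55° = 1.19×10⁻⁴ s⁻¹
Pressure gradient: |∂P/∂n| = 400 Pa / 455000 m = 8.79×10⁻⁴ Pa/m
Geostrophic speed: V_g = |∂P/∂n|/(fρ) = 8.79×10⁻⁴/(1.19×10⁻⁴ × 1.09) = 6.75 m/s
Around a low, centrifugal force acts outward with Coriolis, so pressure-gradient force balances both:
(1/ρ)|∂P/∂n| = fV + V²/R  →  V² + fR·V − fR·V_g = 0
With fR = 1.19×10⁻⁴ × 1022×10³ m = 122 m/s:
V = [−fR + √((fR)² + 4 fR V_g)]/2 = [−122 + √(122² + 4×122×6.75)]/2 = 6.42 m/s
Subgeostrophic (V < V_g = 6.75 m/s), as expected around a low.
Converting: 6.42 m/s × 1.944 = 12.5 knots

12.5 knots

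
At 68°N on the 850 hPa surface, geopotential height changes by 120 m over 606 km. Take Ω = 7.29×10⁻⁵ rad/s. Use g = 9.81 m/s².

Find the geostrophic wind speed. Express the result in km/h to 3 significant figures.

51.7 km/h

Coriolis parameter at 68°N:
f = 2Ω sin φ = 2 × 7.29×10⁻⁵ × sin 68° = 1.35×10⁻⁴ s⁻¹
Height gradient: |∂Z/∂n| = 120 m / 606000 m = 1.98×10⁻⁴
On a pressure surface, geostrophic balance gives V_g = (g/f)|∂Z/∂n|:
V_g = 9.81 × 1.98×10⁻⁴ / 1.35×10⁻⁴ = 14.4 m/s
Converting: 14.4 m/s × 3.6 = 51.7 km/h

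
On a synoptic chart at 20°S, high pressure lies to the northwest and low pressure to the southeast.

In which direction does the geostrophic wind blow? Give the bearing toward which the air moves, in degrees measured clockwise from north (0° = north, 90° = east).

The pressure-gradient force points toward the southeast (bearing 135°).
Geostrophic balance: in the Southern Hemisphere the Coriolis force deflects motion to the left, so the geostrophic wind blows 90° to the left of the pressure-gradient force (low pressure on the right).
Rotating 135° by 90° counterclockwise gives 045° — the wind blows toward the northeast.

045°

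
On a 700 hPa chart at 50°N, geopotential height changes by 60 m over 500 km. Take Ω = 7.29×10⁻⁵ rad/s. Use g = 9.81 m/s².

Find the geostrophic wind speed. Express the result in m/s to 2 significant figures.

11 m/s

Coriolis parameter at 50°N:
f = 2Ω sin φ = 2 × 7.29×10⁻⁵ × sin 50° = 1.12×10⁻⁴ s⁻¹
Height gradient: |∂Z/∂n| = 60 m / 500000 m = 1.20×10⁻⁴
On a pressure surface, geostrophic balance gives V_g = (g/f)|∂Z/∂n|:
V_g = 9.81 × 1.20×10⁻⁴ / 1.12×10⁻⁴ = 10.5 m/s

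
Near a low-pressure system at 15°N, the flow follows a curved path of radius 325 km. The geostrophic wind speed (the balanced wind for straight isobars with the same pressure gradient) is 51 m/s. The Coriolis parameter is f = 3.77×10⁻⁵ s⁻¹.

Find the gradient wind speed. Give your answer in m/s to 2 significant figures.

20 m/s

Around a low, centrifugal force acts outward with Coriolis, so pressure-gradient force balances both:
(1/ρ)|∂P/∂n| = fV + V²/R  →  V² + fR·V − fR·V_g = 0
With fR = 3.77×10⁻⁵ × 325×10³ m = 12.3 m/s:
V = [−fR + √((fR)² + 4 fR V_g)]/2 = [−12.3 + √(12.3² + 4×12.3×51)]/2 = 19.6 m/s
Subgeostrophic (V < V_g = 51 m/s), as expected around a low.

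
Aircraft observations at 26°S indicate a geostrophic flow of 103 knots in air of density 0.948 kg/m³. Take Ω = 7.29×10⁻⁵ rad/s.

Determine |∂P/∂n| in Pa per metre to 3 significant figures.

Coriolis parameter at 26°S:
f = 2Ω sin φ = 2 × 7.29×10⁻⁵ × sin 26° = 6.39×10⁻⁵ s⁻¹
Wind speed in SI: 103 knots = 53.0 m/s
Geostrophic balance rearranged: |∂P/∂n| = f ρ V_g
|∂P/∂n| = 6.39×10⁻⁵ × 0.948 × 53.0 = 3.21×10⁻³ Pa/m

3.21×10⁻³ Pa/m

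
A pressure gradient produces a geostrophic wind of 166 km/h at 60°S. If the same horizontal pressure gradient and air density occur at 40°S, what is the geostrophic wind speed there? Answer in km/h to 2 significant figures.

With the same pressure gradient and density, V_g ∝ 1/f ∝ 1/sin φ.
V₂ = V₁ · sin φ₁ / sin φ₂ = 166 × sin 60° / sin 40°
V₂ = 166 × 0.8660/0.6428 = 220 km/h

220 km/h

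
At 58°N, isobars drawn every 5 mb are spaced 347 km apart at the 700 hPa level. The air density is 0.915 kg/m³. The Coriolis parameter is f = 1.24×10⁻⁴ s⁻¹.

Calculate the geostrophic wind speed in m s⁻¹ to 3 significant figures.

12.7 m s⁻¹

Pressure gradient: |∂P/∂n| = 500 Pa / 347000 m = 1.44×10⁻³ Pa/m
Geostrophic balance (pressure-gradient force = Coriolis force):
V_g = (1/(fρ)) |∂P/∂n| = 1.44×10⁻³ / (1.24×10⁻⁴ × 0.915) = 12.7 m/s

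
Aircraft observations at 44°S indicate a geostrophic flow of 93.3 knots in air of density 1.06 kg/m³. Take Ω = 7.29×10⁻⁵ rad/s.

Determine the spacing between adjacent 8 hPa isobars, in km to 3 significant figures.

Coriolis parameter at 44°S:
f = 2Ω sin φ = 2 × 7.29×10⁻⁵ × sin 44° = 1.01×10⁻⁴ s⁻¹
Wind speed in SI: 93.3 knots = 48.0 m/s
Geostrophic balance rearranged: |∂P/∂n| = f ρ V_g
|∂P/∂n| = 1.01×10⁻⁴ × 1.06 × 48.0 = 5.15×10⁻³ Pa/m
Isobar spacing: Δn = ΔP/|∂P/∂n| = 800 Pa / 5.15×10⁻³ Pa/m = 155251 m ≈ 155 km

155 km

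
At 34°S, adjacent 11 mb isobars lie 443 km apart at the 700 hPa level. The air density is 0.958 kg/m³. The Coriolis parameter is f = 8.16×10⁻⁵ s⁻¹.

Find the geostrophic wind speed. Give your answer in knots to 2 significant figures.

Pressure gradient: |∂P/∂n| = 1100 Pa / 443000 m = 2.48×10⁻³ Pa/m
Geostrophic balance (pressure-gradient force = Coriolis force):
V_g = (1/(fρ)) |∂P/∂n| = 2.48×10⁻³ / (8.16×10⁻⁵ × 0.958) = 31.8 m/s
Converting: 31.8 m/s × 1.944 = 62 knots

62 knots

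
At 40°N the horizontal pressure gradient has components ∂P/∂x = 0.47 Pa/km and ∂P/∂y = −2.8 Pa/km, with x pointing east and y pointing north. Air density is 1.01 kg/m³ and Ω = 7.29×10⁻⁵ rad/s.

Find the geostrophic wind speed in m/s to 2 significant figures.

Coriolis parameter at 40°N:
f = 2Ω sin φ = 2 × 7.29×10⁻⁵ × sin 40° = 9.37×10⁻⁵ s⁻¹
Component geostrophic relations (x east, y north):
u_g = −(1/(fρ)) ∂P/∂y,  v_g = (1/(fρ)) ∂P/∂x
u_g = −(−2.8×10⁻³)/(9.37×10⁻⁵ × 1.01) = 29.6 m/s;  v_g = (0.47×10⁻³)/(9.37×10⁻⁵ × 1.01) = 4.97 m/s
|V_g| = √(u_g² + v_g²) = 30.0 m/s

30 m/s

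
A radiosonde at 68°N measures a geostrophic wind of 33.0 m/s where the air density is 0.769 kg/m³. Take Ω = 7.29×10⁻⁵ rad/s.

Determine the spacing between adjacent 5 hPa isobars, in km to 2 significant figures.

150 km

Coriolis parameter at 68°N:
f = 2Ω sin φ = 2 × 7.29×10⁻⁵ × sin 68° = 1.35×10⁻⁴ s⁻¹
Geostrophic balance rearranged: |∂P/∂n| = f ρ V_g
|∂P/∂n| = 1.35×10⁻⁴ × 0.769 × 33.0 = 3.43×10⁻³ Pa/m
Isobar spacing: Δn = ΔP/|∂P/∂n| = 500 Pa / 3.43×10⁻³ Pa/m = 145749 m ≈ 150 km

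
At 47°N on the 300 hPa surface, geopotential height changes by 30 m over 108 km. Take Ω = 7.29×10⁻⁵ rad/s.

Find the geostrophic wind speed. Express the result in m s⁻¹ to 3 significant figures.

25.6 m s⁻¹

Coriolis parameter at 47°N:
f = 2Ω sin φ = 2 × 7.29×10⁻⁵ × sin 47° = 1.07×10⁻⁴ s⁻¹
Height gradient: |∂Z/∂n| = 30 m / 108000 m = 2.78×10⁻⁴
On a pressure surface, geostrophic balance gives V_g = (g/f)|∂Z/∂n|:
V_g = 9.81 × 2.78×10⁻⁴ / 1.07×10⁻⁴ = 25.6 m/s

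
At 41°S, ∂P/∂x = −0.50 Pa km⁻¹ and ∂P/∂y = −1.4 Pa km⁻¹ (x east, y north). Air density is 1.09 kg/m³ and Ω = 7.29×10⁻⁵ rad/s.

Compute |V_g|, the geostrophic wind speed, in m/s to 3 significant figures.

14.3 m/s

Coriolis parameter at 41°S:
f = 2Ω sin φ = 2 × 7.29×10⁻⁵ × sin 41° = 9.57×10⁻⁵ s⁻¹
In the Southern Hemisphere f is negative: f = −9.57×10⁻⁵ s⁻¹.
Component geostrophic relations (x east, y north):
u_g = −(1/(fρ)) ∂P/∂y,  v_g = (1/(fρ)) ∂P/∂x
u_g = −(−1.4×10⁻³)/(−9.57×10⁻⁵ × 1.09) = −13.4 m/s;  v_g = (−0.50×10⁻³)/(−9.57×10⁻⁵ × 1.09) = 4.80 m/s
|V_g| = √(u_g² + v_g²) = 14.3 m/s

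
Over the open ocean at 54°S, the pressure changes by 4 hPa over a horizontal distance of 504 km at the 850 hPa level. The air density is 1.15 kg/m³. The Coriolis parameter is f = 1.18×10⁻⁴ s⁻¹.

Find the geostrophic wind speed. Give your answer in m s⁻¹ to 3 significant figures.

5.85 m s⁻¹

Pressure gradient: |∂P/∂n| = 400 Pa / 504000 m = 7.94×10⁻⁴ Pa/m
Geostrophic balance (pressure-gradient force = Coriolis force):
V_g = (1/(fρ)) |∂P/∂n| = 7.94×10⁻⁴ / (1.18×10⁻⁴ × 1.15) = 5.85 m/s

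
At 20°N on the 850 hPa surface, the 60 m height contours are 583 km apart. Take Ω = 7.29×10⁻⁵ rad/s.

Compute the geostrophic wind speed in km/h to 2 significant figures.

Coriolis parameter at 20°N:
f = 2Ω sin φ = 2 × 7.29×10⁻⁵ × sin 20° = 4.99×10⁻⁵ s⁻¹
Height gradient: |∂Z/∂n| = 60 m / 583000 m = 1.03×10⁻⁴
On a pressure surface, geostrophic balance gives V_g = (g/f)|∂Z/∂n|:
V_g = 9.81 × 1.03×10⁻⁴ / 4.99×10⁻⁵ = 20.2 m/s
Converting: 20.2 m/s × 3.6 = 73 km/h

73 km/h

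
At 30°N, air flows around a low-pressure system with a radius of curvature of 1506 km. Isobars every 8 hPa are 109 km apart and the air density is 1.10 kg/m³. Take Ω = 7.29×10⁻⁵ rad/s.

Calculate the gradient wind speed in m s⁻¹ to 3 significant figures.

Coriolis parameter at 30°N:
f = 2Ω sin φ = 2 × 7.29×10⁻⁵ × sin 30° = 7.29×10⁻⁵ s⁻¹
Pressure gradient: |∂P/∂n| = 800 Pa / 109000 m = 7.34×10⁻³ Pa/m
Geostrophic speed: V_g = |∂P/∂n|/(fρ) = 7.34×10⁻³/(7.29×10⁻⁵ × 1.10) = 91.5 m/s
Around a low, centrifugal force acts outward with Coriolis, so pressure-gradient force balances both:
(1/ρ)|∂P/∂n| = fV + V²/R  →  V² + fR·V − fR·V_g = 0
With fR = 7.29×10⁻⁵ × 1506×10³ m = 110 m/s:
V = [−fR + √((fR)² + 4 fR V_g)]/2 = [−110 + √(110² + 4×110×91.5)]/2 = 59.4 m/s
Subgeostrophic (V < V_g = 91.5 m/s), as expected around a low.

59.4 m s⁻¹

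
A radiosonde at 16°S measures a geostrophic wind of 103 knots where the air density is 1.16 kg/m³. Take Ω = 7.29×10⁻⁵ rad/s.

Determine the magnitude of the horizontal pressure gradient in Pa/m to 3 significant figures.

Coriolis parameter at 16°S:
f = 2Ω sin φ = 2 × 7.29×10⁻⁵ × sin 16° = 4.02×10⁻⁵ s⁻¹
Wind speed in SI: 103 knots = 53.0 m/s
Geostrophic balance rearranged: |∂P/∂n| = f ρ V_g
|∂P/∂n| = 4.02×10⁻⁵ × 1.16 × 53.0 = 2.47×10⁻³ Pa/m

2.47×10⁻³ Pa/m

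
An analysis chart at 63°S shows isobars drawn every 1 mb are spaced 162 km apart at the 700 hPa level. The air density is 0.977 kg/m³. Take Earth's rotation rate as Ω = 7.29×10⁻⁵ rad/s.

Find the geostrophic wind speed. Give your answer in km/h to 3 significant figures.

17.5 km/h

Coriolis parameter at 63°S:
f = 2Ω sin φ = 2 × 7.29×10⁻⁵ × sin 63° = 1.30×10⁻⁴ s⁻¹
Pressure gradient: |∂P/∂n| = 100 Pa / 162000 m = 6.17×10⁻⁴ Pa/m
Geostrophic balance (pressure-gradient force = Coriolis force):
V_g = (1/(fρ)) |∂P/∂n| = 6.17×10⁻⁴ / (1.30×10⁻⁴ × 0.977) = 4.86 m/s
Converting: 4.86 m/s × 3.6 = 17.5 km/h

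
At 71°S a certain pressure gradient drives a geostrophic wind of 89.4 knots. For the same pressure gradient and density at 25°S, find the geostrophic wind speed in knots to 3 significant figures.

With the same pressure gradient and density, V_g ∝ 1/f ∝ 1/sin φ.
V₂ = V₁ · sin φ₁ / sin φ₂ = 89.4 × sin 71° / sin 25°
V₂ = 89.4 × 0.9455/0.4226 = 200 knots

200 knots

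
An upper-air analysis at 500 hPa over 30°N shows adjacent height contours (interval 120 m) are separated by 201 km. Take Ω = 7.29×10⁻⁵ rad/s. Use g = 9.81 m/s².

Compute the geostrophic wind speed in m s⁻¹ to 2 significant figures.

80 m s⁻¹

Coriolis parameter at 30°N:
f = 2Ω sin φ = 2 × 7.29×10⁻⁵ × sin 30° = 7.29×10⁻⁵ s⁻¹
Height gradient: |∂Z/∂n| = 120 m / 201000 m = 5.97×10⁻⁴
On a pressure surface, geostrophic balance gives V_g = (g/f)|∂Z/∂n|:
V_g = 9.81 × 5.97×10⁻⁴ / 7.29×10⁻⁵ = 80.3 m/s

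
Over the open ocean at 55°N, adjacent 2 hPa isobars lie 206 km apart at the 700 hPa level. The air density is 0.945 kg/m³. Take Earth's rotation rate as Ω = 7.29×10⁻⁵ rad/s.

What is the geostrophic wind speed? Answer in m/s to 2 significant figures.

Coriolis parameter at 55°N:
f = 2Ω sin φ = 2 × 7.29×10⁻⁵ × sin 55° = 1.19×10⁻⁴ s⁻¹
Pressure gradient: |∂P/∂n| = 200 Pa / 206000 m = 9.71×10⁻⁴ Pa/m
Geostrophic balance (pressure-gradient force = Coriolis force):
V_g = (1/(fρ)) |∂P/∂n| = 9.71×10⁻⁴ / (1.19×10⁻⁴ × 0.945) = 8.60 m/s

8.6 m/s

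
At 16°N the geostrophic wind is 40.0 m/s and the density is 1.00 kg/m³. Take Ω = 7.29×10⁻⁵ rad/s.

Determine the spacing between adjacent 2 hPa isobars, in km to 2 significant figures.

Coriolis parameter at 16°N:
f = 2Ω sin φ = 2 × 7.29×10⁻⁵ × sin 16° = 4.02×10⁻⁵ s⁻¹
Geostrophic balance rearranged: |∂P/∂n| = f ρ V_g
|∂P/∂n| = 4.02×10⁻⁵ × 1.00 × 40.0 = 1.61×10⁻³ Pa/m
Isobar spacing: Δn = ΔP/|∂P/∂n| = 200 Pa / 1.61×10⁻³ Pa/m = 124415 m ≈ 120 km

120 km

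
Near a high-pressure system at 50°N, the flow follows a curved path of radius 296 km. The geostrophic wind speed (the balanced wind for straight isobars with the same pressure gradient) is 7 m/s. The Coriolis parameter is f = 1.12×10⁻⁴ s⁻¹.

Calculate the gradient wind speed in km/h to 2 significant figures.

36 km/h

Around a high, pressure-gradient force acts outward with centrifugal, so Coriolis balances both:
fV = (1/ρ)|∂P/∂n| + V²/R  →  V² − fR·V + fR·V_g = 0
With fR = 1.12×10⁻⁴ × 296×10³ m = 33.2 m/s:
V = [fR − √((fR)² − 4 fR V_g)]/2 = [33.2 − √(33.2² − 4×33.2×7)]/2 = 10 m/s
Supergeostrophic (V > V_g = 7 m/s), as expected around a high.
Converting: 10 m/s × 3.6 = 36 km/h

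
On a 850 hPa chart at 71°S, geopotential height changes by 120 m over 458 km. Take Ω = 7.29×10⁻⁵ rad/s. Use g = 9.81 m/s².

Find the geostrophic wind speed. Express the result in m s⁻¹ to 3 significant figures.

18.6 m s⁻¹

Coriolis parameter at 71°S:
f = 2Ω sin φ = 2 × 7.29×10⁻⁵ × sin 71° = 1.38×10⁻⁴ s⁻¹
Height gradient: |∂Z/∂n| = 120 m / 458000 m = 2.62×10⁻⁴
On a pressure surface, geostrophic balance gives V_g = (g/f)|∂Z/∂n|:
V_g = 9.81 × 2.62×10⁻⁴ / 1.38×10⁻⁴ = 18.6 m/s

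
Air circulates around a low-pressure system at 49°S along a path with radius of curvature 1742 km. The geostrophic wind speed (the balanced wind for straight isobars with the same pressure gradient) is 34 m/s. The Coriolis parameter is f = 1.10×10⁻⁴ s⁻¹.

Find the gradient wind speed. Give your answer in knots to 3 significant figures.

57.3 knots

Around a low, centrifugal force acts outward with Coriolis, so pressure-gradient force balances both:
(1/ρ)|∂P/∂n| = fV + V²/R  →  V² + fR·V − fR·V_g = 0
With fR = 1.10×10⁻⁴ × 1742×10³ m = 192 m/s:
V = [−fR + √((fR)² + 4 fR V_g)]/2 = [−192 + √(192² + 4×192×34)]/2 = 29.5 m/s
Subgeostrophic (V < V_g = 34 m/s), as expected around a low.
Converting: 29.5 m/s × 1.944 = 57.3 knots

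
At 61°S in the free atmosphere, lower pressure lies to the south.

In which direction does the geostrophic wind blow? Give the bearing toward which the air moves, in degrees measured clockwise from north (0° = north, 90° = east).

The pressure-gradient force points toward the south (bearing 180°).
Geostrophic balance: in the Southern Hemisphere the Coriolis force deflects motion to the left, so the geostrophic wind blows 90° to the left of the pressure-gradient force (low pressure on the right).
Rotating 180° by 90° counterclockwise gives 090° — the wind blows toward the east.

090°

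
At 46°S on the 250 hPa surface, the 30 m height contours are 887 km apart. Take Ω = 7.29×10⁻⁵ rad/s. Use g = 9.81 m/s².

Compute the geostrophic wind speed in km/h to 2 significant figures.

11 km/h

Coriolis parameter at 46°S:
f = 2Ω sin φ = 2 × 7.29×10⁻⁵ × sin 46° = 1.05×10⁻⁴ s⁻¹
Height gradient: |∂Z/∂n| = 30 m / 887000 m = 3.38×10⁻⁵
On a pressure surface, geostrophic balance gives V_g = (g/f)|∂Z/∂n|:
V_g = 9.81 × 3.38×10⁻⁵ / 1.05×10⁻⁴ = 3.16 m/s
Converting: 3.16 m/s × 3.6 = 11 km/h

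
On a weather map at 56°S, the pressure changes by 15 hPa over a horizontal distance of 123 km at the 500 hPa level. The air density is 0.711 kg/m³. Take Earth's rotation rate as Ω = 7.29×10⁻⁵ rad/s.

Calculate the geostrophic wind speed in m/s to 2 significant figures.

Coriolis parameter at 56°S:
f = 2Ω sin φ = 2 × 7.29×10⁻⁵ × sin 56° = 1.21×10⁻⁴ s⁻¹
Pressure gradient: |∂P/∂n| = 1500 Pa / 123000 m = 1.22×10⁻² Pa/m
Geostrophic balance (pressure-gradient force = Coriolis force):
V_g = (1/(fρ)) |∂P/∂n| = 1.22×10⁻² / (1.21×10⁻⁴ × 0.711) = 142 m/s

140 m/s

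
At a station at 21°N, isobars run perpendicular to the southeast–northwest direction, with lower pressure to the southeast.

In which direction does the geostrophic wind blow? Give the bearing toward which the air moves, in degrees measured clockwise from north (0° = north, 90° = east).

The pressure-gradient force points toward the southeast (bearing 135°).
Geostrophic balance: in the Northern Hemisphere the Coriolis force deflects motion to the right, so the geostrophic wind blows 90° to the right of the pressure-gradient force (low pressure on the left).
Rotating 135° by 90° clockwise gives 225° — the wind blows toward the southwest.

225°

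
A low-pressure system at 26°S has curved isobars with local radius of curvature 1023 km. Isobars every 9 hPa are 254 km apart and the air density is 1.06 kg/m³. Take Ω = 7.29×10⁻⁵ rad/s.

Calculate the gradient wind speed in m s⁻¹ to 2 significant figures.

34 m s⁻¹

Coriolis parameter at 26°S:
f = 2Ω sin φ = 2 × 7.29×10⁻⁵ × sin 26° = 6.39×10⁻⁵ s⁻¹
Pressure gradient: |∂P/∂n| = 900 Pa / 254000 m = 3.54×10⁻³ Pa/m
Geostrophic speed: V_g = |∂P/∂n|/(fρ) = 3.54×10⁻³/(6.39×10⁻⁵ × 1.06) = 52.3 m/s
Around a low, centrifugal force acts outward with Coriolis, so pressure-gradient force balances both:
(1/ρ)|∂P/∂n| = fV + V²/R  →  V² + fR·V − fR·V_g = 0
With fR = 6.39×10⁻⁵ × 1023×10³ m = 65.4 m/s:
V = [−fR + √((fR)² + 4 fR V_g)]/2 = [−65.4 + √(65.4² + 4×65.4×52.3)]/2 = 34.3 m/s
Subgeostrophic (V < V_g = 52.3 m/s), as expected around a low.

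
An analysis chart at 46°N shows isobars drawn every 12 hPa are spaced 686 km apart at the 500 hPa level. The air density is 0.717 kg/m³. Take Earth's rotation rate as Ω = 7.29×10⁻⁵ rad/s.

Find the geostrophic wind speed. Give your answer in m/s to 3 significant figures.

23.3 m/s

Coriolis parameter at 46°N:
f = 2Ω sin φ = 2 × 7.29×10⁻⁵ × sin 46° = 1.05×10⁻⁴ s⁻¹
Pressure gradient: |∂P/∂n| = 1200 Pa / 686000 m = 1.75×10⁻³ Pa/m
Geostrophic balance (pressure-gradient force = Coriolis force):
V_g = (1/(fρ)) |∂P/∂n| = 1.75×10⁻³ / (1.05×10⁻⁴ × 0.717) = 23.3 m/s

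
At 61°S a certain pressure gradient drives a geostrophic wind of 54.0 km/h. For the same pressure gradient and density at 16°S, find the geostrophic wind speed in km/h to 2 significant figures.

170 km/h

With the same pressure gradient and density, V_g ∝ 1/f ∝ 1/sin φ.
V₂ = V₁ · sin φ₁ / sin φ₂ = 54.0 × sin 61° / sin 16°
V₂ = 54.0 × 0.8746/0.2756 = 170 km/h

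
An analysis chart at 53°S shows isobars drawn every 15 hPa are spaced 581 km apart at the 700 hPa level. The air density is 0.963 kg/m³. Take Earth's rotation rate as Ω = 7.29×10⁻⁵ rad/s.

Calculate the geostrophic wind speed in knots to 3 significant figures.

Coriolis parameter at 53°S:
f = 2Ω sin φ = 2 × 7.29×10⁻⁵ × sin 53° = 1.16×10⁻⁴ s⁻¹
Pressure gradient: |∂P/∂n| = 1500 Pa / 581000 m = 2.58×10⁻³ Pa/m
Geostrophic balance (pressure-gradient force = Coriolis force):
V_g = (1/(fρ)) |∂P/∂n| = 2.58×10⁻³ / (1.16×10⁻⁴ × 0.963) = 23.0 m/s
Converting: 23.0 m/s × 1.944 = 44.8 knots

44.8 knots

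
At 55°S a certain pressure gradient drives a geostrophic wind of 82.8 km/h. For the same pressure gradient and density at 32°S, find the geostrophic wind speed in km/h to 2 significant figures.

130 km/h

With the same pressure gradient and density, V_g ∝ 1/f ∝ 1/sin φ.
V₂ = V₁ · sin φ₁ / sin φ₂ = 82.8 × sin 55° / sin 32°
V₂ = 82.8 × 0.8192/0.5299 = 130 km/h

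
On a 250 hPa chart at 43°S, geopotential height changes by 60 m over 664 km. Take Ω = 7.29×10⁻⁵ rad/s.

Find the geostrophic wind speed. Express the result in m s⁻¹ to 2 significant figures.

Coriolis parameter at 43°S:
f = 2Ω sin φ = 2 × 7.29×10⁻⁵ × sin 43° = 9.94×10⁻⁵ s⁻¹
Height gradient: |∂Z/∂n| = 60 m / 664000 m = 9.04×10⁻⁵
On a pressure surface, geostrophic balance gives V_g = (g/f)|∂Z/∂n|:
V_g = 9.81 × 9.04×10⁻⁵ / 9.94×10⁻⁵ = 8.91 m/s

8.9 m s⁻¹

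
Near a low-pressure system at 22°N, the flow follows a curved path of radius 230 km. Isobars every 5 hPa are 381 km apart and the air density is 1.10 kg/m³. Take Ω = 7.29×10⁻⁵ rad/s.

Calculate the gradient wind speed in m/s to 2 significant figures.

Coriolis parameter at 22°N:
f = 2Ω sin φ = 2 × 7.29×10⁻⁵ × sin 22° = 5.46×10⁻⁵ s⁻¹
Pressure gradient: |∂P/∂n| = 500 Pa / 381000 m = 1.31×10⁻³ Pa/m
Geostrophic speed: V_g = |∂P/∂n|/(fρ) = 1.31×10⁻³/(5.46×10⁻⁵ × 1.10) = 21.8 m/s
Around a low, centrifugal force acts outward with Coriolis, so pressure-gradient force balances both:
(1/ρ)|∂P/∂n| = fV + V²/R  →  V² + fR·V − fR·V_g = 0
With fR = 5.46×10⁻⁵ × 230×10³ m = 12.6 m/s:
V = [−fR + √((fR)² + 4 fR V_g)]/2 = [−12.6 + √(12.6² + 4×12.6×21.8)]/2 = 11.4 m/s
Subgeostrophic (V < V_g = 21.8 m/s), as expected around a low.

11 m/s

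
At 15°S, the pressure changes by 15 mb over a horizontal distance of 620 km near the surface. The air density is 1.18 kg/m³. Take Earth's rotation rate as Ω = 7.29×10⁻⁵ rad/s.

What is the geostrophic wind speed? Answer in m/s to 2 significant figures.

54 m/s

Coriolis parameter at 15°S:
f = 2Ω sin φ = 2 × 7.29×10⁻⁵ × sin 15° = 3.77×10⁻⁵ s⁻¹
Pressure gradient: |∂P/∂n| = 1500 Pa / 620000 m = 2.42×10⁻³ Pa/m
Geostrophic balance (pressure-gradient force = Coriolis force):
V_g = (1/(fρ)) |∂P/∂n| = 2.42×10⁻³ / (3.77×10⁻⁵ × 1.18) = 54.3 m/s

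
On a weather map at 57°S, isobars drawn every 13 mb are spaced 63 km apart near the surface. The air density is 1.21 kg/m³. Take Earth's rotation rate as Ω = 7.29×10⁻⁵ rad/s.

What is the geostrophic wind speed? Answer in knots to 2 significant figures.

270 knots

Coriolis parameter at 57°S:
f = 2Ω sin φ = 2 × 7.29×10⁻⁵ × sin 57° = 1.22×10⁻⁴ s⁻¹
Pressure gradient: |∂P/∂n| = 1300 Pa / 63000 m = 2.06×10⁻² Pa/m
Geostrophic balance (pressure-gradient force = Coriolis force):
V_g = (1/(fρ)) |∂P/∂n| = 2.06×10⁻² / (1.22×10⁻⁴ × 1.21) = 139 m/s
Converting: 139 m/s × 1.944 = 270 knots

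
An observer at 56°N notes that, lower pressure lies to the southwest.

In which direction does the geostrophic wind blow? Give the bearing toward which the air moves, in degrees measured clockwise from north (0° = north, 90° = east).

The pressure-gradient force points toward the southwest (bearing 225°).
Geostrophic balance: in the Northern Hemisphere the Coriolis force deflects motion to the right, so the geostrophic wind blows 90° to the right of the pressure-gradient force (low pressure on the left).
Rotating 225° by 90° clockwise gives 315° — the wind blows toward the northwest.

315°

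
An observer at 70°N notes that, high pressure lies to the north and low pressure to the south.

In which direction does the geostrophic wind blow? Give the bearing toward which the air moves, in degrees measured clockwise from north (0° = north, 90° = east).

270°

The pressure-gradient force points toward the south (bearing 180°).
Geostrophic balance: in the Northern Hemisphere the Coriolis force deflects motion to the right, so the geostrophic wind blows 90° to the right of the pressure-gradient force (low pressure on the left).
Rotating 180° by 90° clockwise gives 270° — the wind blows toward the west.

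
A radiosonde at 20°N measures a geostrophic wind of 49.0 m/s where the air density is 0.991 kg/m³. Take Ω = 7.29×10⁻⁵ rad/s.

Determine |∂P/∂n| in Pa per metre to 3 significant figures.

Coriolis parameter at 20°N:
f = 2Ω sin φ = 2 × 7.29×10⁻⁵ × sin 20° = 4.99×10⁻⁵ s⁻¹
Geostrophic balance rearranged: |∂P/∂n| = f ρ V_g
|∂P/∂n| = 4.99×10⁻⁵ × 0.991 × 49.0 = 2.42×10⁻³ Pa/m

2.42×10⁻³ Pa/m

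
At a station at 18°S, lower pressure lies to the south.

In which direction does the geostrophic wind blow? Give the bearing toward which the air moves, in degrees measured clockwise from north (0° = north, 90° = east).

The pressure-gradient force points toward the south (bearing 180°).
Geostrophic balance: in the Southern Hemisphere the Coriolis force deflects motion to the left, so the geostrophic wind blows 90° to the left of the pressure-gradient force (low pressure on the right).
Rotating 180° by 90° counterclockwise gives 090° — the wind blows toward the east.

090°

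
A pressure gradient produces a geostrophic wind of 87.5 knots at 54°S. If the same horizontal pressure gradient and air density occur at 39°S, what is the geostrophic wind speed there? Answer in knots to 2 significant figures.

110 knots

With the same pressure gradient and density, V_g ∝ 1/f ∝ 1/sin φ.
V₂ = V₁ · sin φ₁ / sin φ₂ = 87.5 × sin 54° / sin 39°
V₂ = 87.5 × 0.8090/0.6293 = 110 knots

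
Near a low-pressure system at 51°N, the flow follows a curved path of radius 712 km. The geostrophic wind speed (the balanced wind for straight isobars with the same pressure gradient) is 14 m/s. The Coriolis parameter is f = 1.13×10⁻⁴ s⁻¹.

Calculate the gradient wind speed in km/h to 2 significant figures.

Around a low, centrifugal force acts outward with Coriolis, so pressure-gradient force balances both:
(1/ρ)|∂P/∂n| = fV + V²/R  →  V² + fR·V − fR·V_g = 0
With fR = 1.13×10⁻⁴ × 712×10³ m = 80.5 m/s:
V = [−fR + √((fR)² + 4 fR V_g)]/2 = [−80.5 + √(80.5² + 4×80.5×14)]/2 = 12.2 m/s
Subgeostrophic (V < V_g = 14 m/s), as expected around a low.
Converting: 12.2 m/s × 3.6 = 44 km/h

44 km/h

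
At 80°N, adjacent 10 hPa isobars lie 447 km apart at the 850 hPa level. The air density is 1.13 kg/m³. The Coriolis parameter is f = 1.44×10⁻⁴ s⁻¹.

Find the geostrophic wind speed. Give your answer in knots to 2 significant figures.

Pressure gradient: |∂P/∂n| = 1000 Pa / 447000 m = 2.24×10⁻³ Pa/m
Geostrophic balance (pressure-gradient force = Coriolis force):
V_g = (1/(fρ)) |∂P/∂n| = 2.24×10⁻³ / (1.44×10⁻⁴ × 1.13) = 13.7 m/s
Converting: 13.7 m/s × 1.944 = 27 knots

27 knots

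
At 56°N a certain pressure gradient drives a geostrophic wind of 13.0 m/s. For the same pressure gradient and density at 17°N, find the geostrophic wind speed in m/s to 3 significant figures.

With the same pressure gradient and density, V_g ∝ 1/f ∝ 1/sin φ.
V₂ = V₁ · sin φ₁ / sin φ₂ = 13.0 × sin 56° / sin 17°
V₂ = 13.0 × 0.8290/0.2924 = 36.9 m/s

36.9 m/s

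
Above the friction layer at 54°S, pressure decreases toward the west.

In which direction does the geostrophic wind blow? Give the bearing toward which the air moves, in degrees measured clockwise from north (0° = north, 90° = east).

180°

The pressure-gradient force points toward the west (bearing 270°).
Geostrophic balance: in the Southern Hemisphere the Coriolis force deflects motion to the left, so the geostrophic wind blows 90° to the left of the pressure-gradient force (low pressure on the right).
Rotating 270° by 90° counterclockwise gives 180° — the wind blows toward the south.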